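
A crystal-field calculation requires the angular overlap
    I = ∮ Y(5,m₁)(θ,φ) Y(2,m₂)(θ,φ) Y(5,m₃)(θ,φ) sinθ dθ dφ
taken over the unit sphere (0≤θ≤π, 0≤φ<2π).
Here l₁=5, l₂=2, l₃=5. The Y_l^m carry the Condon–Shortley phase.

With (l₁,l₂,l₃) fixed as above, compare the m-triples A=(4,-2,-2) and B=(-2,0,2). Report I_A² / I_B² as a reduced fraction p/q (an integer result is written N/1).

2/1

Same 5,2,5: normalisation and zero-m 3j drop out of the ratio.
A: Δ: 2! 8! 2! / 13! → 1/38610; sum: t=0:+1/20160 = 1/20160; 3j²(5 2 5; 4 -2 -2) = Δ·Π!·Σ² = 12/715  (sign -1)
B: Δ: 2! 8! 2! / 13! → 1/38610; sum: t=0:+1/20160 t=1:−1/1440 t=2:+1/2880 = -1/3360; 3j²(5 2 5; -2 0 2) = Δ·Π!·Σ² = 6/715  (sign +1)
I_A²/I_B² = (12/715)/(6/715) = 2/1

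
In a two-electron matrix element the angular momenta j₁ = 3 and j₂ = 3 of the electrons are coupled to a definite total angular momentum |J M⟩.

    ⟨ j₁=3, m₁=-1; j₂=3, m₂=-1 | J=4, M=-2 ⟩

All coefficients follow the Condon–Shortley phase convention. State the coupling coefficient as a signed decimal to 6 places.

−√(20/77) ≈ -0.509647

triangle: 2!*4!*4!/11! = 1152/39916800
(j±m)!: 2!*4!*2!*4!*2!*6! = 3317760
prefactor² = (2J+1)*Δ*N² = 331776/385
  k=0: +1/(0!*2!*4!*2!*0!*2!) = 1/192
  k=1: −1/(1!*1!*3!*1!*1!*3!) = -1/36
  k=2: +1/(2!*0!*2!*0!*2!*4!) = 1/192
Σ = -5/288  ⇒  CG² = 331776/385*(-5/288)² = 20/77
CG = −√(20/77) = -0.509647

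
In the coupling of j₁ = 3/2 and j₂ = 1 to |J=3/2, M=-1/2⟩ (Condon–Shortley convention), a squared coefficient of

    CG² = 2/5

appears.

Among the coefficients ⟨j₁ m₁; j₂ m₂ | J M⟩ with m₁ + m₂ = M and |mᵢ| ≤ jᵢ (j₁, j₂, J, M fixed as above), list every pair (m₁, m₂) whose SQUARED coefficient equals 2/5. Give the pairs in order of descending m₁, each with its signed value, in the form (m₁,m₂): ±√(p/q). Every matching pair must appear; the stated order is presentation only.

(-3/2,1): −√(2/5)

Admissible pairs with m₁+m₂ = M = -1/2: (-3/2,1), (-1/2,0), (1/2,-1)
  (m₁,m₂)=(1/2,-1): CG² = 8/15, CG = +√(8/15)
  (m₁,m₂)=(-1/2,0): CG² = 1/15, CG = −√(1/15)
  (m₁,m₂)=(-3/2,1): CG² = 2/5, CG = −√(2/5)   ← matches the target
Pairs with CG² = 2/5: (-3/2,1): −√(2/5)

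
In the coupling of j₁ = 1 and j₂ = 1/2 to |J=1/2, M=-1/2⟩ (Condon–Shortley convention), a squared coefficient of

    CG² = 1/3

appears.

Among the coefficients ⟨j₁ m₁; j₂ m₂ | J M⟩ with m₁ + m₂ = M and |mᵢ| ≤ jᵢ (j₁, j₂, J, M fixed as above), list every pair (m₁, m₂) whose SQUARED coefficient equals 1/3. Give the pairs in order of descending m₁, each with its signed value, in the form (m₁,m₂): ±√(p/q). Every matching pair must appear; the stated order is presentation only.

Admissible pairs with m₁+m₂ = M = -1/2: (-1,1/2), (0,-1/2)
  (m₁,m₂)=(0,-1/2): CG² = 1/3, CG = +√(1/3)   ← matches the target
  (m₁,m₂)=(-1,1/2): CG² = 2/3, CG = −√(2/3)
Pairs with CG² = 1/3: (0,-1/2): +√(1/3)

(0,-1/2): +√(1/3)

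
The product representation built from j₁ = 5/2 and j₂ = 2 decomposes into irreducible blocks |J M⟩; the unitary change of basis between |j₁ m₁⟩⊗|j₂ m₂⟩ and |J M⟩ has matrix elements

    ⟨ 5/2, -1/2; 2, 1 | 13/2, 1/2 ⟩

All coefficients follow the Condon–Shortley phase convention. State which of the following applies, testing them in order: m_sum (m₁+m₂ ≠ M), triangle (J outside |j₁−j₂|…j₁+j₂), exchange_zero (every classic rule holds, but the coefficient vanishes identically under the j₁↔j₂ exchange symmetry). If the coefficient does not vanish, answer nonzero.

m-sum: m₁+m₂ = -1/2+1 = 1/2, M = 1/2  ✓
triangle: need |j₁−j₂| ≤ J ≤ j₁+j₂, i.e. J ∈ [1/2, 9/2]; J = 13/2 is outside ✗ ⇒ coefficient is 0

triangle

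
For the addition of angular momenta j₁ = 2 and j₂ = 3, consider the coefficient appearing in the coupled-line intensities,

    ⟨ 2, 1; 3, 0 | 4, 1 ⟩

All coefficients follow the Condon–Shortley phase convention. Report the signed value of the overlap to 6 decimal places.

+√(3/14) ≈ +0.462910

triangle: 1!×3!×5!/10! = 720/3628800
(j±m)!: 3!×1!×3!×3!×5!×3! = 155520
prefactor² = (2J+1)×Δ×N² = 1944/7
  k=0: +1/(0!×1!×1!×3!×2!×2!) = 1/24
  k=1: −1/(1!×0!×0!×2!×3!×3!) = -1/72
Σ = 1/36  ⇒  CG² = 1944/7×(1/36)² = 3/14
CG = +√(3/14) = +0.462910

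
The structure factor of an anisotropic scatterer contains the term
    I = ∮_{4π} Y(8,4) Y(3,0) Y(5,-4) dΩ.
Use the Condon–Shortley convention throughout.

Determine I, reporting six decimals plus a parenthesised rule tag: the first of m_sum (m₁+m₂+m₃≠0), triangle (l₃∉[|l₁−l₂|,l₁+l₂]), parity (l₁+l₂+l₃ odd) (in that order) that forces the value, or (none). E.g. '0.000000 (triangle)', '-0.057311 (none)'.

m-sum 0 ✓  L=16 even ✓  5≤5≤11 ✓
Π(2lᵢ+1) = 17×7×11 = 1309
triangle coeff Δ(8,3,5) = 1/136136
Σ_t [3,3]: t=3:−1/518400 = -1/518400
(3j)²=56/2431 [(8 3 5; 0 0 0)], sign=+1
Σ_t [3,3]: t=3:−1/13063680 = -1/13063680
(3j)²=10/1547 [(8 3 5; 4 0 -4)], sign=+1
⇒ 4πI² = 560/2873
I = (+1)√(560/2873/(4π)) = 0.12454356
No selection rule forces the value: the integral is nonzero (none).

0.124544 (none)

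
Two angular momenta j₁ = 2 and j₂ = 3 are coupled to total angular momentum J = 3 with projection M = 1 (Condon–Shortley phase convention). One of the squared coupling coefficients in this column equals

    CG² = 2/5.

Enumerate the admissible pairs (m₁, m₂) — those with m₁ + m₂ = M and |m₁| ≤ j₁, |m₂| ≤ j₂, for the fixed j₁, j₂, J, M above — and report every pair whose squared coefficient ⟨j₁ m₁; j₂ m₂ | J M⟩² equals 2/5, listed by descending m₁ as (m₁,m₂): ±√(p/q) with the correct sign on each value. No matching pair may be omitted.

Admissible pairs with m₁+m₂ = M = 1: (-2,3), (-1,2), (0,1), (1,0), (2,-1)
  (m₁,m₂)=(2,-1): CG² = 2/5, CG = +√(2/5)   ← matches the target
  (m₁,m₂)=(1,0): CG² = 1/30, CG = −√(1/30)
  (m₁,m₂)=(0,1): CG² = 3/20, CG = −√(3/20)
  (m₁,m₂)=(-1,2): CG² = 1/4, CG = +√(1/4)
  (m₁,m₂)=(-2,3): CG² = 1/6, CG = +√(1/6)
Pairs with CG² = 2/5: (2,-1): +√(2/5)

(2,-1): +√(2/5)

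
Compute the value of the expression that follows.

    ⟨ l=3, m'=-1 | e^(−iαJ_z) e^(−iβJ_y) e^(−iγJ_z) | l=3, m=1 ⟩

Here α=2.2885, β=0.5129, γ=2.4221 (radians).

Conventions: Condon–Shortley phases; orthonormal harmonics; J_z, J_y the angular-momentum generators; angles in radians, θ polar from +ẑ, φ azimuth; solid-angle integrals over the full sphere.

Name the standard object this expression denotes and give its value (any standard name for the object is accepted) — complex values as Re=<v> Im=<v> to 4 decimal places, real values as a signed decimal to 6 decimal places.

Wigner D-matrix element, Re=0.3045 Im=-0.0409

This is a Wigner D-matrix element — the rotation-matrix element ⟨l m'| R(α,β,γ) |l m⟩ in the angular-momentum basis.
First d^3_{-1,1}(β=0.5129), then the phase factors e^{-i(-1)α} and e^{-i(1)γ}:
c=cos(0.512900/2)=0.967297, s=sin(0.512900/2)=0.253648; N=√[2·24·24·2]=48.000000
k∈{2,3,4} keeps every argument non-negative
  k=2: (−1)^0·48.0000/(8)·0.9673^4·0.2536^2 = +0.337951
  k=3: (−1)^1·48.0000/(6)·0.9673^2·0.2536^4 = -0.030984
  k=4: (−1)^2·48.0000/(48)·0.9673^0·0.2536^6 = +0.000266
d^3_{-1,1}(0.5129) = +0.337951 -0.030984 +0.000266 = +0.307233
D = (-0.657657+0.753318i)·(+0.307233)·(-0.752140-0.659003i) = +0.304495-0.040924i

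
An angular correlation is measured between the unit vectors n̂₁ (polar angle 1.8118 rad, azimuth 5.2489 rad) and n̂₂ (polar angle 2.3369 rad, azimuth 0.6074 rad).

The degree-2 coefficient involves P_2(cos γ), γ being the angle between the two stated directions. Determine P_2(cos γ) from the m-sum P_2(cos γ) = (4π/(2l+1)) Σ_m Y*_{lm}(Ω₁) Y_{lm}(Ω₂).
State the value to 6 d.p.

Addition theorem: P_2(cos γ) = (4π/5) Σ_m Y*_{lm}(Ω₁) Y_{lm}(Ω₂), m = −2…2:
  [-2]  conj(Y_{2,-2})(Ω₁) = -0.173928-0.320064i ; Y_{2,-2}(Ω₂) = +0.069910-0.188011i ; Δ = -0.072335+0.010325i
  [-1]  conj(Y_{2,-1})(Ω₁) = -0.091525+0.153902i ; Y_{2,-1}(Ω₂) = -0.316947+0.220296i ; Δ = -0.004895-0.068941i
  [+0]  conj(Y_{2,0})(Ω₁) = -0.261491-0.000000i ; Y_{2,0}(Ω₂) = +0.139444+0.000000i ; Δ = -0.036463-0.000000i
  [+1]  conj(Y_{2,1})(Ω₁) = +0.091525+0.153902i ; Y_{2,1}(Ω₂) = +0.316947+0.220296i ; Δ = -0.004895+0.068941i
  [+2]  conj(Y_{2,2})(Ω₁) = -0.173928+0.320064i ; Y_{2,2}(Ω₂) = +0.069910+0.188011i ; Δ = -0.072335-0.010325i
Accumulated sum -0.190924-0.000000i; after 4π/(2l+1) scaling, -0.479845-0.000000i ⇒ P_2 = -0.479845

-0.479845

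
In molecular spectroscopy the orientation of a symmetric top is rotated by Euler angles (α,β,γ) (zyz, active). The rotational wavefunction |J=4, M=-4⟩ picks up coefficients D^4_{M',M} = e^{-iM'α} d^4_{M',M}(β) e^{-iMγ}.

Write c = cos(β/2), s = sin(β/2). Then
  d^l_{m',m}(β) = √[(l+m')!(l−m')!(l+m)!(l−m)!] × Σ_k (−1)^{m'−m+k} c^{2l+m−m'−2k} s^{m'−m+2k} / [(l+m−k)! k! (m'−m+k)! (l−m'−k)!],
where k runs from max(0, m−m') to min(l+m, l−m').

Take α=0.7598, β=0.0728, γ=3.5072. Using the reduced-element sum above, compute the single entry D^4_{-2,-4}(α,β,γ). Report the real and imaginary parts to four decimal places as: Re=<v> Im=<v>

Re=-0.0069 Im=0.0011

Split into d^4_{-2,-4}(β=0.0728) × two z-phases.
Half-angle: c=0.999338, s=0.036392. N=√(2·720·1·40320)=7619.763776
k∈{0} keeps every argument non-negative
  k=0: (−1)^2·7619.7638/(1440)·0.9993^6·0.0364^2 = +0.006980
d^4_{-2,-4}(0.0728) = +0.006980
Phases: e^{-i·(-2)·0.7598}=+0.051174+0.998690i, e^{-i·(-4)·3.5072}=+0.108155+0.994134i ⇒ D=-0.006891+0.001109i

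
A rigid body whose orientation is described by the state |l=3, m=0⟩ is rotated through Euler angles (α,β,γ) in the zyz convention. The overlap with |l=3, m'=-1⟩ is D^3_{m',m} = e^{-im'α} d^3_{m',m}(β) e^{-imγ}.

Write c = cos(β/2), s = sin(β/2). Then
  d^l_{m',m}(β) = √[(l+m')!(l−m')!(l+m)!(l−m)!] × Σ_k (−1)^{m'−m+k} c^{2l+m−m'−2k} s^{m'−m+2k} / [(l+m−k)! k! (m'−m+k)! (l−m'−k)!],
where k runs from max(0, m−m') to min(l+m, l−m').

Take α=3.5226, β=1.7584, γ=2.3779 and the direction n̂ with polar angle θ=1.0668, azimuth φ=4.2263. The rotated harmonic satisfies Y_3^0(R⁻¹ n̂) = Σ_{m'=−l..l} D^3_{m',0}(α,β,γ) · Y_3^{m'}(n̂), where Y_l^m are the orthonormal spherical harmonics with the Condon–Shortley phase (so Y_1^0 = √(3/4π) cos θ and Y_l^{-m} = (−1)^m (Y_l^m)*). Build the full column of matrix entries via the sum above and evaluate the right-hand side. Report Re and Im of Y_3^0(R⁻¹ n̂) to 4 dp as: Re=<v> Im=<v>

Need the full column D^3_{m',0} for m'=−3..3 at α=3.5226, β=1.7584, γ=2.3779.
cos(β/2)=0.637768, sin(β/2)=0.770229
d^3_{-3,0}: single k=3 term ⇒ +0.530105;  D = -0.219912-0.482338i
d^3_{-2,0}: k∈[2..3] ⇒ +0.537588 -0.784088 = -0.246499;  D = -0.178329-0.170178i
d^3_{-1,0}: k∈[1..3] ⇒ +0.281529 -1.231852 +0.598897 = -0.351427;  D = +0.326226+0.130680i
d^3_{0,0}: k∈[0..3] ⇒ +0.067294 -0.883348 +1.288388 -0.208794 = +0.263539;  D = +0.263539+0.000000i
d^3_{1,0}: k∈[0..2] ⇒ -0.281529 +1.231852 -0.598897 = +0.351427;  D = -0.326226+0.130680i
d^3_{2,0}: k∈[0..1] ⇒ +0.537588 -0.784088 = -0.246499;  D = -0.178329+0.170178i
d^3_{3,0}: single k=0 term ⇒ -0.530105;  D = +0.219912-0.482338i
Y_3^{m'}(θ=1.0668,φ=4.2263) and Σ D·Y over m':
  (-0.2199-0.4823i)·(+0.2784-0.0315i)  (-0.1783-0.1702i)·(-0.2133-0.3126i)  (+0.3262+0.1307i)·(-0.0220+0.0416i)  (+0.2635+0.0000i)·(-0.3305+0.0000i)  (-0.3262+0.1307i)·(+0.0220+0.0416i)  (-0.1783+0.1702i)·(-0.2133+0.3126i)  (+0.2199-0.4823i)·(-0.2784-0.0315i)
Y_3^0(R⁻¹ n̂) = -0.295419+0.000000i

Re=-0.2954 Im=0.0000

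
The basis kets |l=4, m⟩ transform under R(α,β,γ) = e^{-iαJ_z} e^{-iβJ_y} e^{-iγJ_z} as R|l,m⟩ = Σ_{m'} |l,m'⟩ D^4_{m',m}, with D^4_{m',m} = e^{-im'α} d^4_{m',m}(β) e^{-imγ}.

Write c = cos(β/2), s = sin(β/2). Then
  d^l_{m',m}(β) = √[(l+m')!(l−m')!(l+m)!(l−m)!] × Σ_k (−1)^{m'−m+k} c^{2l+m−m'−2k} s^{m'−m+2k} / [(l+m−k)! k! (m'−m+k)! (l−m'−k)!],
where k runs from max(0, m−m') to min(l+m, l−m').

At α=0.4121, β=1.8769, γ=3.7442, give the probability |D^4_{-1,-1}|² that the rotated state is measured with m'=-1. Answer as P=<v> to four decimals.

P=0.0348

Split into d^4_{-1,-1}(β=1.8769) × two z-phases.
c=cos(1.876900/2)=0.591039, s=sin(1.876900/2)=0.806643; N=√[6·120·6·120]=720.000000
k∈{0,1,2,3} keeps every argument non-negative
  k=0: (−1)^0·720.0000/(720)·0.5910^8·0.8066^0 = +0.014891
  k=1: (−1)^1·720.0000/(48)·0.5910^6·0.8066^2 = -0.416055
  k=2: (−1)^2·720.0000/(24)·0.5910^4·0.8066^4 = +1.549927
  k=3: (−1)^3·720.0000/(72)·0.5910^2·0.8066^6 = -0.962322
d^4_{-1,-1}(1.8769) = +0.014891 -0.416055 +1.549927 -0.962322 = +0.186441
|D^4_{-1,-1}|² = |d^4_{-1,-1}(β)|² = (+0.186441)² = 0.034760 (the z-rotation phases have unit modulus)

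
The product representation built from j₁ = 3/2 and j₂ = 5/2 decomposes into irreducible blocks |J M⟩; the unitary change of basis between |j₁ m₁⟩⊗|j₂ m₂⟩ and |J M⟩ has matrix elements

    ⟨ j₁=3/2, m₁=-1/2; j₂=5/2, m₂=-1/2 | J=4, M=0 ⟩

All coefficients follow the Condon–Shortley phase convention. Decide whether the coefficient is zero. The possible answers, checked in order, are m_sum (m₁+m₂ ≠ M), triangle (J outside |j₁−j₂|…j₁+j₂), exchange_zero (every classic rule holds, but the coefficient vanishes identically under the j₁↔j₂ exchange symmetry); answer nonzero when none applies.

m-sum: m₁+m₂ = -1/2+(-1/2) = -1, M = 0  ✗ ⇒ coefficient is 0

m_sum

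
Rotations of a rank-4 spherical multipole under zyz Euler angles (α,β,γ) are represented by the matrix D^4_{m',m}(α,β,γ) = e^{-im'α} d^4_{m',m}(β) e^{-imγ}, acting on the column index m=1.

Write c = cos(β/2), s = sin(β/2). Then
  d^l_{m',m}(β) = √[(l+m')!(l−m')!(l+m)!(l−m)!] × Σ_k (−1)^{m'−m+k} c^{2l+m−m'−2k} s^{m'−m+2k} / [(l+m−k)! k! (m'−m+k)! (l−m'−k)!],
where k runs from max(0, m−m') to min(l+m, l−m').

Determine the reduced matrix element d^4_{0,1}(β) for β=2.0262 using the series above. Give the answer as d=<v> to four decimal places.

d^4_{0,1}(β=2.0262) via the finite sum:
c=cos(2.026200/2)=0.529233, s=sin(2.026200/2)=0.848477; N=√[24·24·120·6]=643.987578
k∈{1,2,3,4} keeps every argument non-negative
  k=1: (−1)^0·643.9876/(144)·0.5292^7·0.8485^1 = +0.044125
  k=2: (−1)^1·643.9876/(24)·0.5292^5·0.8485^3 = -0.680488
  k=3: (−1)^2·643.9876/(24)·0.5292^3·0.8485^5 = +1.749066
  k=4: (−1)^3·643.9876/(144)·0.5292^1·0.8485^7 = -0.749274
d^4_{0,1}(2.0262) = +0.044125 -0.680488 +1.749066 -0.749274 = +0.363429

d=0.3634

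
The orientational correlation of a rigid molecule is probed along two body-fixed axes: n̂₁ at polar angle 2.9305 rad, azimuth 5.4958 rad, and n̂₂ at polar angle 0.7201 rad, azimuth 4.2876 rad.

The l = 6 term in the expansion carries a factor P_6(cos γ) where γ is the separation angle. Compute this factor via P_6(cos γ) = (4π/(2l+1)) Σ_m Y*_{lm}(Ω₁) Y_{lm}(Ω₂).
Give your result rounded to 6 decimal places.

Summing Y*_{l m}(θ₁,φ₁)·Y_{l m}(θ₂,φ₂) over m ∈ [−6, 6]; prefactor 4π/(2·6+1) = 0.966644:
  m=-6: (0.00000 + 0.00004j) × (0.03295 - 0.02220j) = 0.00000 + 0.00000j  (running Σ = 0.00000 + 0.00000j)
  m=-5: (0.00046 - 0.00047j) × (-0.13350 - 0.08243j) = -0.00010 + 0.00002j  (running Σ = -0.00010 + 0.00003j)
  m=-4: (-0.00654 + 0.00005j) × (-0.04506 + 0.34908j) = 0.00028 - 0.00229j  (running Σ = 0.00018 - 0.00226j)
  m=-3: (0.03133 + 0.03096j) × (0.43197 - 0.13194j) = 0.01762 + 0.00924j  (running Σ = 0.01779 + 0.00698j)
  m=-2: (-0.00079 - 0.19956j) × (-0.12781 - 0.14537j) = -0.02891 + 0.02562j  (running Σ = -0.01111 + 0.03260j)
  m=-1: (-0.38616 + 0.38770j) × (0.11908 - 0.26326j) = 0.05608 + 0.14783j  (running Σ = 0.04497 + 0.18043j)
  m=0: (0.59332 + 0.00000j) × (-0.29055 + 0.00000j) = -0.17239 + 0.00000j  (running Σ = -0.12742 + 0.18043j)
  m=1: (0.38616 + 0.38770j) × (-0.11908 - 0.26326j) = 0.05608 - 0.14783j  (running Σ = -0.07134 + 0.03260j)
  m=2: (-0.00079 + 0.19956j) × (-0.12781 + 0.14537j) = -0.02891 - 0.02562j  (running Σ = -0.10025 + 0.00698j)
  m=3: (-0.03133 + 0.03096j) × (-0.43197 - 0.13194j) = 0.01762 - 0.00924j  (running Σ = -0.08263 - 0.00226j)
  m=4: (-0.00654 - 0.00005j) × (-0.04506 - 0.34908j) = 0.00028 + 0.00229j  (running Σ = -0.08235 + 0.00003j)
  m=5: (-0.00046 - 0.00047j) × (0.13350 - 0.08243j) = -0.00010 - 0.00002j  (running Σ = -0.08245 + 0.00000j)
  m=6: (0.00000 - 0.00004j) × (0.03295 + 0.02220j) = 0.00000 - 0.00000j  (running Σ = -0.08245 + 0.00000j)
Accumulated sum -0.08245 + 0.00000j; after 4π/(2l+1) scaling, -0.07970 + 0.00000j ⇒ P_6 = -0.079701

-0.079701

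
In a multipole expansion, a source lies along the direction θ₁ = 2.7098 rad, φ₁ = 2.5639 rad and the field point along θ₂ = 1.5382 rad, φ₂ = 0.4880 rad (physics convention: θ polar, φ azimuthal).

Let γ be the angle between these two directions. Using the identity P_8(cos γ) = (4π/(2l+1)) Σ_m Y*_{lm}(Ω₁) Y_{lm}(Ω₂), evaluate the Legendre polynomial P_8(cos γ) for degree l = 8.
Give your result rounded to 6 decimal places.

-0.113763

Term-by-term m-sum for l=8 (normalisation 4π/17 = 0.739198):
  m=-8: (-0.000044, 0.000483) × (-0.371164, 0.354478) = (-0.000155, -0.000195)  (running Σ = (-0.000155, -0.000195))
  m=-7: (-0.002610, 0.003304) × (-0.064438, 0.018140) = (0.000108, -0.000260)  (running Σ = (-0.000047, -0.000455))
  m=-6: (-0.021798, 0.007334) × (0.360849, 0.078269) = (-0.008440, 0.000940)  (running Σ = (-0.008487, 0.000485))
  m=-5: (-0.086029, -0.022254) × (0.060243, 0.050906) = (-0.004050, -0.005720)  (running Σ = (-0.012536, -0.005235))
  m=-4: (-0.166380, -0.182225) × (-0.122131, -0.304711) = (-0.035206, 0.072953)  (running Σ = (-0.047742, 0.067718))
  m=-3: (-0.075993, -0.464160) × (0.009005, -0.083999) = (-0.039673, 0.002204)  (running Σ = (-0.087416, 0.069922))
  m=-2: (0.209281, -0.474474) × (-0.174246, 0.257560) = (0.085739, 0.136577)  (running Σ = (-0.001677, 0.206499))
  m=-1: (0.068143, -0.044421) × (-0.076738, 0.040734) = (-0.003420, 0.006185)  (running Σ = (-0.005096, 0.212684))
  m=0: (-0.469717, -0.000000) × (0.305947, 0.000000) = (-0.143709, -0.000000)  (running Σ = (-0.148805, 0.212684))
  m=1: (-0.068143, -0.044421) × (0.076738, 0.040734) = (-0.003420, -0.006185)  (running Σ = (-0.152225, 0.206499))
  m=2: (0.209281, 0.474474) × (-0.174246, -0.257560) = (0.085739, -0.136577)  (running Σ = (-0.066485, 0.069922))
  m=3: (0.075993, -0.464160) × (-0.009005, -0.083999) = (-0.039673, -0.002204)  (running Σ = (-0.106159, 0.067718))
  m=4: (-0.166380, 0.182225) × (-0.122131, 0.304711) = (-0.035206, -0.072953)  (running Σ = (-0.141365, -0.005235))
  m=5: (0.086029, -0.022254) × (-0.060243, 0.050906) = (-0.004050, 0.005720)  (running Σ = (-0.145415, 0.000485))
  m=6: (-0.021798, -0.007334) × (0.360849, -0.078269) = (-0.008440, -0.000940)  (running Σ = (-0.153854, -0.000455))
  m=7: (0.002610, 0.003304) × (0.064438, 0.018140) = (0.000108, 0.000260)  (running Σ = (-0.153746, -0.000195))
  m=8: (-0.000044, -0.000483) × (-0.371164, -0.354478) = (-0.000155, 0.000195)  (running Σ = (-0.153901, -0.000000))
Total Σ_m = (-0.153901, -0.000000). Multiply by 0.739198: (-0.113763, -0.000000). P_8(cos γ) = -0.113763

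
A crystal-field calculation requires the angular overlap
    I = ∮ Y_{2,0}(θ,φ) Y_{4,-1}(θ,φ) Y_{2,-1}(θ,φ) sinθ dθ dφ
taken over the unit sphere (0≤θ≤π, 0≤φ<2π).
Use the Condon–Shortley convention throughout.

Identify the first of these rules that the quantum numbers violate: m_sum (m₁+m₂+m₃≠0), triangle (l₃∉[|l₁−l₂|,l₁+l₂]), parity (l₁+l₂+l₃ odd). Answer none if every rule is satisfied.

m_sum

azimuthal sum: 0 − 1 − 1 = -2  ✗
2 ≤ 2 ≤ 6 (triangle on l)
L = 2 + 4 + 2 = 8 (even)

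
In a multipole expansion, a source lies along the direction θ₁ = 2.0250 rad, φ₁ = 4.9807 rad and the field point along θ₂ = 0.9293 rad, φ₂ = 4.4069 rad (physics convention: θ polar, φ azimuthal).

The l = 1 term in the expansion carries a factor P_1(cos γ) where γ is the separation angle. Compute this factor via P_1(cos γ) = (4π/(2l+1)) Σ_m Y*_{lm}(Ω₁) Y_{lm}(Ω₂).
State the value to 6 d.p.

Addition theorem: P_1(cos γ) = (4π/3) Σ_m Y*_{lm}(Ω₁) Y_{lm}(Ω₂), m = −1…1:
  term(m=-1) = (0.072176, 0.046651)   from Y*(Ω₁)=(0.082305, -0.299356), Y(Ω₂)=(-0.083253, 0.263994)
  term(m=+0) = (-0.062678, -0.000000)   from Y*(Ω₁)=(-0.214373, -0.000000), Y(Ω₂)=(0.292377, 0.000000)
  term(m=+1) = (0.072176, -0.046651)   from Y*(Ω₁)=(-0.082305, -0.299356), Y(Ω₂)=(0.083253, 0.263994)
Total Σ_m = (0.081674, 0.000000). Multiply by 4.188790: (0.342117, 0.000000). P_1(cos γ) = 0.342117

0.342117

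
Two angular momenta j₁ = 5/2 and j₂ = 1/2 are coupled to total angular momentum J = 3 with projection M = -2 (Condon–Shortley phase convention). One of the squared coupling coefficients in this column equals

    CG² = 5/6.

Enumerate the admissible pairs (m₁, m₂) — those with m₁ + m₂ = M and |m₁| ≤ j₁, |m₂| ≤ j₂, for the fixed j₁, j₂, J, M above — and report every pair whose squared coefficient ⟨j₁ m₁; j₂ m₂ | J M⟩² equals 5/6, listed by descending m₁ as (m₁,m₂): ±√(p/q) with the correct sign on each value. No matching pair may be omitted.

(-3/2,-1/2): +√(5/6)

Admissible pairs with m₁+m₂ = M = -2: (-5/2,1/2), (-3/2,-1/2)
  (m₁,m₂)=(-3/2,-1/2): CG² = 5/6, CG = +√(5/6)   ← matches the target
  (m₁,m₂)=(-5/2,1/2): CG² = 1/6, CG = +√(1/6)
Pairs with CG² = 5/6: (-3/2,-1/2): +√(5/6)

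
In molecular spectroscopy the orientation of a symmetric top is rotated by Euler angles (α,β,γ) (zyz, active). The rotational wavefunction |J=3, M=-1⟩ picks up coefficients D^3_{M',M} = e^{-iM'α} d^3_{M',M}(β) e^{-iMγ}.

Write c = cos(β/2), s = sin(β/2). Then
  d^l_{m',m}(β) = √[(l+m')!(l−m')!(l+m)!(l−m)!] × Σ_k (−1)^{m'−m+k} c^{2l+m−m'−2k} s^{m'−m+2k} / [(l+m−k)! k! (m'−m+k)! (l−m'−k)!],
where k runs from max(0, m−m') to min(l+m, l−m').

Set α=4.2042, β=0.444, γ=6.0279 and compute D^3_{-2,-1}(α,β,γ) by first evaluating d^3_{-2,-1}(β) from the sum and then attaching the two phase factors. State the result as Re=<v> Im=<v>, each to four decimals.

D^3_{-2,-1}(4.2042,0.4440,6.0279) = e^{-i·-2·4.2042}·d^3_{-2,-1}(0.4440)·e^{-i·-1·6.0279}. Compute d first:
c=cos(0.444000/2)=0.975459, s=sin(0.444000/2)=0.220181; N=√[1·120·2·24]=75.894664
The bounds max(0,m−m')=1 and min(l+m,l−m')=2 give 2 terms
  k=1: (−1)^0·75.8947/(24)·0.9755^5·0.2202^1 = +0.614929
  k=2: (−1)^1·75.8947/(12)·0.9755^3·0.2202^3 = -0.062661
d^3_{-2,-1}(0.4440) = +0.614929 -0.062661 = +0.552268
D = (-0.526449+0.850207i)·(+0.552268)·(+0.967591-0.252521i) = -0.162749+0.527743i

Re=-0.1627 Im=0.5277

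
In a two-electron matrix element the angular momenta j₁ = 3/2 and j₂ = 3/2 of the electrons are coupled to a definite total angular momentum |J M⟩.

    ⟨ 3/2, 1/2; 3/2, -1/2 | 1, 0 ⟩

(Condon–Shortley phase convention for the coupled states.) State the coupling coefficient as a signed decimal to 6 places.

−√(1/20) = -0.223607

√[3·2!1!1!/5! · 2!1!1!2!1!1!] = √(1/5)
  +(−1)^0/∏(0,2,1,1,0,0)! = 1/2  (running 1/2)
  +(−1)^1/∏(1,1,0,0,1,1)! = -1  (running -1/2)
⟨..|..⟩ = √(1/5)·(-1/2) = -0.223607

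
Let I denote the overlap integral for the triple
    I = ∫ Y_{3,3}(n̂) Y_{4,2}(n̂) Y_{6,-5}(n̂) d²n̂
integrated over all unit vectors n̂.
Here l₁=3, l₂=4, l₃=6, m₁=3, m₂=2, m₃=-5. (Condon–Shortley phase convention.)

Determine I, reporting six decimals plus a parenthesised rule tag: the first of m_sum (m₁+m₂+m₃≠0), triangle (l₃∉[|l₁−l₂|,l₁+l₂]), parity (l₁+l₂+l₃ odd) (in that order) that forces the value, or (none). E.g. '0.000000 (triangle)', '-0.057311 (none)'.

Σlᵢ=13 odd — θ-integrand is odd under cosθ→−cosθ; I=0

0.000000 (parity)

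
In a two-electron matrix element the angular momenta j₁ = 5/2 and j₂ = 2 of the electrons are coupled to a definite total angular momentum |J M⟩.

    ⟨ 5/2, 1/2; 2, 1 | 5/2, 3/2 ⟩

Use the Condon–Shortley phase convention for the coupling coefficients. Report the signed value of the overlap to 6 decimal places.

−√(6/35) = -0.414039

j₁+j₂−J=2  J+j₁−j₂=3  J−j₁+j₂=2  j₁+j₂+J+1=8
(j₁±m₁, j₂±m₂, J±M) = (3,2,3,1,4,1)
P² = 216/35
sum k=1..2:
  [1] −1/4 = -1/4
  [2] +1/12 = 1/12
S = -1/6
C² = P²·S² = 6/35 ; C = -0.414039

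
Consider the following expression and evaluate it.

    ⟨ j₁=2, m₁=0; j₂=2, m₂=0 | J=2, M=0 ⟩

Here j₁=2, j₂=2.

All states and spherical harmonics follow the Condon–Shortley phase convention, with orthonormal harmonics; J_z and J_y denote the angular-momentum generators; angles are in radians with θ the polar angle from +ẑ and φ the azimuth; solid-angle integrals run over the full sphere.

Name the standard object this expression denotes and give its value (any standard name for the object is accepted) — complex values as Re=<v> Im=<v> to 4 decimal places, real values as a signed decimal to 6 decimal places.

This is a Clebsch–Gordan (vector-coupling) coefficient.
√[5·2!2!2!/7! · 2!2!2!2!2!2!] = √(32/63)
  +(−1)^0/∏(0,2,2,2,0,0)! = 1/8  (running 1/8)
  +(−1)^1/∏(1,1,1,1,1,1)! = -1  (running -7/8)
  +(−1)^2/∏(2,0,0,0,2,2)! = 1/8  (running -3/4)
⟨..|..⟩ = √(32/63)·(-3/4) = -0.534522

Clebsch–Gordan coefficient, −√(2/7) ≈ -0.534522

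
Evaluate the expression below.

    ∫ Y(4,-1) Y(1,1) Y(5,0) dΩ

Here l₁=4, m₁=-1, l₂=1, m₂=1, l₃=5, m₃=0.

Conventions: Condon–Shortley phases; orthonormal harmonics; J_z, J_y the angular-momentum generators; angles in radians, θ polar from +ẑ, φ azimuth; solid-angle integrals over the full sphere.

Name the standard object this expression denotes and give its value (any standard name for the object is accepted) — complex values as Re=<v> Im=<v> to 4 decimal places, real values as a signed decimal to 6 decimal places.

This is a Gaunt coefficient — the integral of a triple product of spherical harmonics over the sphere.
m-sum 0 ✓  L=10 even ✓  3≤5≤5 ✓
Π(2lᵢ+1) = 9×3×11 = 297
triangle coeff Δ(4,1,5) = 1/495
Σ_t [0,0]: t=0:+1/576 = 1/576
(3j)²=5/99 [(4 1 5; 0 0 0)], sign=-1
Σ_t [0,0]: t=0:+1/1440 = 1/1440
(3j)²=2/99 [(4 1 5; -1 1 0)], sign=-1
⇒ 4πI² = 10/33
I = (+1)√(10/33/(4π)) = 0.15528807

Gaunt coefficient, +0.155288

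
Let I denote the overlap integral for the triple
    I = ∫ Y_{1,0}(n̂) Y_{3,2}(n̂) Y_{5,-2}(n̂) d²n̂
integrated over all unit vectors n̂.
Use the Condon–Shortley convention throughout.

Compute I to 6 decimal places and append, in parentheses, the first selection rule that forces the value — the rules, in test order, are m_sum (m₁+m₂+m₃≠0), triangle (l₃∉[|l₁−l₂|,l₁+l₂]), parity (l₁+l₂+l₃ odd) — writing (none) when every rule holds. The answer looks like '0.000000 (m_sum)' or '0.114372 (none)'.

|1−3|≤5≤1+3 violated ⇒ I = 0

0.000000 (triangle)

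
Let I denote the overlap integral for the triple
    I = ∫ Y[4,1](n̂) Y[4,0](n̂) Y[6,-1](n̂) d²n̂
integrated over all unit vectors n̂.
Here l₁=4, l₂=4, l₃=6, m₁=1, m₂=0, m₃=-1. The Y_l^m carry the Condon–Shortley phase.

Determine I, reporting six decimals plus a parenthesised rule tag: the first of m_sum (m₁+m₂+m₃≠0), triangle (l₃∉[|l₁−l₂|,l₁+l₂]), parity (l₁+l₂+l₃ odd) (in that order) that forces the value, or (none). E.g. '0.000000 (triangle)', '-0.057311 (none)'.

-0.103072 (none)

Checks pass: Σm=0; 14 even; l₃=6∈[0,8].
(2·4+1)(2·4+1)(2·6+1) = 1053
Δ: 2! 6! 6! / 15! → 1/1261260
sum: t=0:+1/4608 t=1:−1/1296 t=2:+1/4608 = -7/20736
3j²(4 4 6; 0 0 0) = Δ·Π!·Σ² = 20/1287  (sign -1)
sum: t=0:+1/3456 t=1:−1/1728 t=2:+1/11520 = -7/34560
3j²(4 4 6; 1 0 -1) = Δ·Π!·Σ² = 7/858  (sign +1)
combine: 4πI² = 1053·20/1287·7/858 = 210/1573
take √, sign -1: I = -0.10307192
No selection rule forces the value: the integral is nonzero (none).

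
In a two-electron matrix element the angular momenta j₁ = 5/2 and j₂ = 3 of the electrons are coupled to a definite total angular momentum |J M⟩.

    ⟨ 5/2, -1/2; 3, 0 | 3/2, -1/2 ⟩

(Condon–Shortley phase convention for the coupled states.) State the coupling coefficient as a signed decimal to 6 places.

√[4·4!1!2!/8! · 2!3!3!3!1!2!] = √(144/35)
  +(−1)^2/∏(2,2,1,1,0,1)! = 1/4  (running 1/4)
  +(−1)^3/∏(3,1,0,0,1,2)! = -1/12  (running 1/6)
⟨..|..⟩ = √(144/35)·(1/6) = +0.338062

+0.338062  (= +√(4/35))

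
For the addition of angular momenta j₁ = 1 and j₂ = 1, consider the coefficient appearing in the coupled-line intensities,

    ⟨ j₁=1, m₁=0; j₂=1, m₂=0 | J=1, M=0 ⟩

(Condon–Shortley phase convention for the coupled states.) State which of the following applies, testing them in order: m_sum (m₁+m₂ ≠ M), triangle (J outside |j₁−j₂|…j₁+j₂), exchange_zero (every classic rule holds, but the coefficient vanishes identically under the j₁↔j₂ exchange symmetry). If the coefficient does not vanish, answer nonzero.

exchange_zero

m-sum: m₁+m₂ = 0+0 = 0, M = 0  ✓
triangle: |j₁−j₂| = 0 ≤ J = 1 ≤ j₁+j₂ = 2  ✓
exchange: j₁=j₂ and m₁=m₂, and (−1)^(j₁+j₂−J) = (−1)^1 = −1 forces ⟨j₁m₁;j₂m₂|JM⟩ = −⟨j₂m₂;j₁m₁|JM⟩ = −⟨j₁m₁;j₂m₂|JM⟩ ⇒ the coefficient vanishes identically
Racah sum check: Σ_k collapses to 0 ⇒ CG = 0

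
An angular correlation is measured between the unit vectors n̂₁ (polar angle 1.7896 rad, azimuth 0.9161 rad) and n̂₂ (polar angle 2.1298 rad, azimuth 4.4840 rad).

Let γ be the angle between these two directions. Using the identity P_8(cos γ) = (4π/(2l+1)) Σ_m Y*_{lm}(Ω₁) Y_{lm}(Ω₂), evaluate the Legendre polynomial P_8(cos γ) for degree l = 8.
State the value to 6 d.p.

0.288602

Expand P_8 via completeness: Σ_{m} conj(Y_{8,m}) at Ω₁ times Y_{8,m} at Ω₂ —
  [-8]  conj(Y_{8,-8})(Ω₁) = 0.21305 + 0.36767j ; Y_{8,-8}(Ω₂) = -0.03487 + 0.13305j ; Δ = -0.05635 + 0.01553j
  [-7]  conj(Y_{8,-7})(Ω₁) = -0.37480 - 0.04882j ; Y_{8,-7}(Ω₂) = -0.34404 - 0.00961j ; Δ = 0.12848 + 0.02040j
  [-6]  conj(Y_{8,-6})(Ω₁) = -0.06745 + 0.06762j ; Y_{8,-6}(Ω₂) = -0.08958 - 0.44087j ; Δ = 0.03585 + 0.02368j
  [-5]  conj(Y_{8,-5})(Ω₁) = -0.04718 - 0.35565j ; Y_{8,-5}(Ω₂) = 0.20937 - 0.09573j ; Δ = -0.04392 - 0.06994j
  [-4]  conj(Y_{8,-4})(Ω₁) = 0.02148 + 0.01238j ; Y_{8,-4}(Ω₂) = -0.12500 - 0.16198j ; Δ = -0.00068 - 0.00503j
  [-3]  conj(Y_{8,-3})(Ω₁) = 0.30323 - 0.12581j ; Y_{8,-3}(Ω₂) = 0.21927 - 0.26830j ; Δ = 0.03273 - 0.10895j
  [-2]  conj(Y_{8,-2})(Ω₁) = -0.02004 + 0.07492j ; Y_{8,-2}(Ω₂) = -0.03140 - 0.01543j ; Δ = 0.00179 - 0.00204j
  [-1]  conj(Y_{8,-1})(Ω₁) = 0.18909 + 0.24633j ; Y_{8,-1}(Ω₂) = 0.07855 - 0.33792j ; Δ = 0.09809 - 0.04455j
  [+0]  conj(Y_{8,0})(Ω₁) = -0.09275 + 0.00000j ; Y_{8,0}(Ω₂) = 0.01665 + 0.00000j ; Δ = -0.00154 + 0.00000j
  [+1]  conj(Y_{8,1})(Ω₁) = -0.18909 + 0.24633j ; Y_{8,1}(Ω₂) = -0.07855 - 0.33792j ; Δ = 0.09809 + 0.04455j
  [+2]  conj(Y_{8,2})(Ω₁) = -0.02004 - 0.07492j ; Y_{8,2}(Ω₂) = -0.03140 + 0.01543j ; Δ = 0.00179 + 0.00204j
  [+3]  conj(Y_{8,3})(Ω₁) = -0.30323 - 0.12581j ; Y_{8,3}(Ω₂) = -0.21927 - 0.26830j ; Δ = 0.03273 + 0.10895j
  [+4]  conj(Y_{8,4})(Ω₁) = 0.02148 - 0.01238j ; Y_{8,4}(Ω₂) = -0.12500 + 0.16198j ; Δ = -0.00068 + 0.00503j
  [+5]  conj(Y_{8,5})(Ω₁) = 0.04718 - 0.35565j ; Y_{8,5}(Ω₂) = -0.20937 - 0.09573j ; Δ = -0.04392 + 0.06994j
  [+6]  conj(Y_{8,6})(Ω₁) = -0.06745 - 0.06762j ; Y_{8,6}(Ω₂) = -0.08958 + 0.44087j ; Δ = 0.03585 - 0.02368j
  [+7]  conj(Y_{8,7})(Ω₁) = 0.37480 - 0.04882j ; Y_{8,7}(Ω₂) = 0.34404 - 0.00961j ; Δ = 0.12848 - 0.02040j
  [+8]  conj(Y_{8,8})(Ω₁) = 0.21305 - 0.36767j ; Y_{8,8}(Ω₂) = -0.03487 - 0.13305j ; Δ = -0.05635 - 0.01553j
Accumulated sum 0.39043 + 0.00000j; after 4π/(2l+1) scaling, 0.28860 + 0.00000j ⇒ P_8 = 0.288602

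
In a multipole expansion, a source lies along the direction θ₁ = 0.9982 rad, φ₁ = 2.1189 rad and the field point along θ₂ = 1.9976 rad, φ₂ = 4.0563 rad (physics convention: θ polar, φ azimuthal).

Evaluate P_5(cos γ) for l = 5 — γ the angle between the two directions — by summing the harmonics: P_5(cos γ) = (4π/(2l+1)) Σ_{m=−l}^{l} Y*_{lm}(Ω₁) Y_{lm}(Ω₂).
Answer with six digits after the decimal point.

Summing Y*_{l m}(θ₁,φ₁)·Y_{l m}(θ₂,φ₂) over m ∈ [−5, 5]; prefactor 4π/(2·5+1) = 1.142397:
  [-5]  conj(Y_{5,-5})(Ω₁) = (-0.076005, -0.179231) ; Y_{5,-5}(Ω₂) = (0.040152, -0.287309) ; Δ = (-0.054546, 0.014640)
  [-4]  conj(Y_{5,-4})(Ω₁) = (-0.231113, 0.322623) ; Y_{5,-4}(Ω₂) = (0.362613, -0.206290) ; Δ = (-0.017251, 0.164664)
  [-3]  conj(Y_{5,-3})(Ω₁) = (0.336383, 0.024774) ; Y_{5,-3}(Ω₂) = (0.130477, 0.054776) ; Δ = (0.042533, 0.021658)
  [-2]  conj(Y_{5,-2})(Ω₁) = (0.035366, 0.068839) ; Y_{5,-2}(Ω₂) = (-0.072243, -0.273085) ; Δ = (0.016244, -0.014631)
  [-1]  conj(Y_{5,-1})(Ω₁) = (0.182368, -0.298719) ; Y_{5,-1}(Ω₂) = (0.139157, -0.180757) ; Δ = (-0.028618, -0.074533)
  [+0]  conj(Y_{5,0})(Ω₁) = (-0.007615, -0.000000) ; Y_{5,0}(Ω₂) = (-0.235020, 0.000000) ; Δ = (0.001790, 0.000000)
  [+1]  conj(Y_{5,1})(Ω₁) = (-0.182368, -0.298719) ; Y_{5,1}(Ω₂) = (-0.139157, -0.180757) ; Δ = (-0.028618, 0.074533)
  [+2]  conj(Y_{5,2})(Ω₁) = (0.035366, -0.068839) ; Y_{5,2}(Ω₂) = (-0.072243, 0.273085) ; Δ = (0.016244, 0.014631)
  [+3]  conj(Y_{5,3})(Ω₁) = (-0.336383, 0.024774) ; Y_{5,3}(Ω₂) = (-0.130477, 0.054776) ; Δ = (0.042533, -0.021658)
  [+4]  conj(Y_{5,4})(Ω₁) = (-0.231113, -0.322623) ; Y_{5,4}(Ω₂) = (0.362613, 0.206290) ; Δ = (-0.017251, -0.164664)
  [+5]  conj(Y_{5,5})(Ω₁) = (0.076005, -0.179231) ; Y_{5,5}(Ω₂) = (-0.040152, -0.287309) ; Δ = (-0.054546, -0.014640)
Total Σ_m = (-0.081486, -0.000000). Multiply by 1.142397: (-0.093089, -0.000000). P_5(cos γ) = -0.093089

-0.093089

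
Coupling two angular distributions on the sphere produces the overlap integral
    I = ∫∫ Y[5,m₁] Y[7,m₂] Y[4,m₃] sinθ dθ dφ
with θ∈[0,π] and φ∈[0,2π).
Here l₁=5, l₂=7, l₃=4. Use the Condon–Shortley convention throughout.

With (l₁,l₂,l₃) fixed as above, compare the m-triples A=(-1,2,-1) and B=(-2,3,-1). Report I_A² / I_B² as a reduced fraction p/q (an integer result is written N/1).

4375/3698

Shared (l₁,l₂,l₃)=(5,7,4): N and (l;000)² cancel in I_A²/I_B².
A: Δ = 8!·2!·6!/17! = 1/6126120; Racah Σ t=4..6: t=4:+1/138240 t=5:−1/34560 t=6:+1/103680 = -1/82944; ⇒ 3j(5 7 4; -1 2 -1)² = 125/9724, sgn +1
B: Δ = 8!·2!·6!/17! = 1/6126120; Racah Σ t=5..7: t=5:−1/172800 t=6:+1/69120 t=7:−1/362880 = 43/7257600; ⇒ 3j(5 7 4; -2 3 -1)² = 1849/170170, sgn -1
I_A²/I_B² = (125/9724)/(1849/170170) = 4375/3698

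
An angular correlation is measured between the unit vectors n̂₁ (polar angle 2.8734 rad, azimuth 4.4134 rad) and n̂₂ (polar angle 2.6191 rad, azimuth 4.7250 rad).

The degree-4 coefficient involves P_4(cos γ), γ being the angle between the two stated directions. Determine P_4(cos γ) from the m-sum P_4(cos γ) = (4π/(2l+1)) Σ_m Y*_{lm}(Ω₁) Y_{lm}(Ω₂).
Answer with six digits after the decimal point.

0.647124

Term-by-term m-sum for l=4 (normalisation 4π/9 = 1.396263):
  term(m=-4) = +0.000019-0.000057i   from Y*(Ω₁)=+0.000799-0.002031i, Y(Ω₂)=+0.027412-0.001384i
  term(m=-3) = +0.001798-0.002436i   from Y*(Ω₁)=-0.017549-0.014013i, Y(Ω₂)=+0.005099+0.134709i
  term(m=-2) = +0.037261-0.026781i   from Y*(Ω₁)=-0.106941+0.072845i, Y(Ω₂)=-0.354515+0.008943i
  term(m=-1) = +0.186381-0.060032i   from Y*(Ω₁)=+0.124923+0.405293i, Y(Ω₂)=-0.005822-0.461663i
  term(m=+0) = +0.012549+0.000000i   from Y*(Ω₁)=+0.567413-0.000000i, Y(Ω₂)=+0.022117+0.000000i
  term(m=+1) = +0.186381+0.060032i   from Y*(Ω₁)=-0.124923+0.405293i, Y(Ω₂)=+0.005822-0.461663i
  term(m=+2) = +0.037261+0.026781i   from Y*(Ω₁)=-0.106941-0.072845i, Y(Ω₂)=-0.354515-0.008943i
  term(m=+3) = +0.001798+0.002436i   from Y*(Ω₁)=+0.017549-0.014013i, Y(Ω₂)=-0.005099+0.134709i
  term(m=+4) = +0.000019+0.000057i   from Y*(Ω₁)=+0.000799+0.002031i, Y(Ω₂)=+0.027412+0.001384i
Σ over m = +0.463468+0.000000i; ×(4π/9) → +0.647124+0.000000i. Real part: 0.647124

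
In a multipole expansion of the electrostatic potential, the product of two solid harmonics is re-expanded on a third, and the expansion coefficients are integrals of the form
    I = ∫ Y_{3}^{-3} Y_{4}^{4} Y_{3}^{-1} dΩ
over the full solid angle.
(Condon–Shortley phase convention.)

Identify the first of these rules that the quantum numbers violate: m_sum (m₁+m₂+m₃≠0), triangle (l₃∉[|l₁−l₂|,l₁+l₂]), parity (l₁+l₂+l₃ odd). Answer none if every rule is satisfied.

none

Σmᵢ = 0  ✓
l₃∈[|l₁−l₂|,l₁+l₂]=[1,7], have l₃=3  ✓
Σlᵢ = 10 ⇒ even  ✓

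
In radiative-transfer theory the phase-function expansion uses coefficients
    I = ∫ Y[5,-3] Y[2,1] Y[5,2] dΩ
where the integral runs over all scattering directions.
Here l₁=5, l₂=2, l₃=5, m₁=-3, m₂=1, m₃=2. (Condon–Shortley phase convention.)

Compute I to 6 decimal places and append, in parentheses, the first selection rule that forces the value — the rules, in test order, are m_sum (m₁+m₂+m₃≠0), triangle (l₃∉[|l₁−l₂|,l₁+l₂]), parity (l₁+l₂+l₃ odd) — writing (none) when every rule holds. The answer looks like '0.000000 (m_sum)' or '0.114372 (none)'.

-0.161739 (none)

Rules hold: Σm=0, L=12 even, 3≤5≤7.
N = 11·5·11 = 605
Δ = 2!·8!·2!/13! = 1/38610
Racah Σ t=0..2: t=0:+1/2880 t=1:−1/576 t=2:+1/2880 = -1/960
⇒ 3j(5 2 5; 0 0 0)² = 10/429, sgn +1
Racah Σ t=1..2: t=1:−1/10080 t=2:+1/2880 = 1/4032
⇒ 3j(5 2 5; -3 1 2)² = 10/429, sgn -1
4πI² = N·(3j₀)²·(3jₘ)² = 500/1521
I = -1·√(0.328731/4π) = -0.16173926
No selection rule forces the value: the integral is nonzero (none).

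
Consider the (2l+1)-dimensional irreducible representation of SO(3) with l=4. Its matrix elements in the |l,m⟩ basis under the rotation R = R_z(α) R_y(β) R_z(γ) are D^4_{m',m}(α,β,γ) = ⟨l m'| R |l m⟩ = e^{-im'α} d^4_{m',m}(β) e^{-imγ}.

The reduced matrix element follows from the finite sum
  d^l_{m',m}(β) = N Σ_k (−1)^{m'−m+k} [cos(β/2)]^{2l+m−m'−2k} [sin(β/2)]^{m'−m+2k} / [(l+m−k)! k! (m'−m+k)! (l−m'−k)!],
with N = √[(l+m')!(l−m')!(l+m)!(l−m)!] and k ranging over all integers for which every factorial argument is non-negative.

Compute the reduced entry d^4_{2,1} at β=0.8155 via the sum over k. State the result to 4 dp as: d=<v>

d^4_{2,1}(β=0.8155) via the finite sum:
c=cos(0.815500/2)=0.918015, s=sin(0.815500/2)=0.396545; N=√[720·2·120·6]=1018.233765
k∈{0,1,2} keeps every argument non-negative
  k=0: (−1)^1·1018.2338/(240)·0.9180^7·0.3965^1 = -0.924439
  k=1: (−1)^2·1018.2338/(48)·0.9180^5·0.3965^3 = +0.862448
  k=2: (−1)^3·1018.2338/(72)·0.9180^3·0.3965^5 = -0.107282
d^4_{2,1}(0.8155) = -0.924439 +0.862448 -0.107282 = -0.169273

d=-0.1693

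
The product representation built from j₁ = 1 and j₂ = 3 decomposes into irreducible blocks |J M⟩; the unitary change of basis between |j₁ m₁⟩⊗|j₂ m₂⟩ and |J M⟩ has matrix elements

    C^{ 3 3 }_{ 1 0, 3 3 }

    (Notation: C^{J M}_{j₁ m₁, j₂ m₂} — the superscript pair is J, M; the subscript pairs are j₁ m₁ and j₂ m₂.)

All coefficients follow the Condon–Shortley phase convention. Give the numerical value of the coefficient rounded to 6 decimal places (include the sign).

√[7·1!1!5!/8! · 1!1!6!0!6!0!] = √(10800)
  +(−1)^1/∏(1,0,0,5,1,0)! = -1/120  (running -1/120)
⟨..|..⟩ = √(10800)·(-1/120) = -0.866025

−√(3/4) ≈ -0.866025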